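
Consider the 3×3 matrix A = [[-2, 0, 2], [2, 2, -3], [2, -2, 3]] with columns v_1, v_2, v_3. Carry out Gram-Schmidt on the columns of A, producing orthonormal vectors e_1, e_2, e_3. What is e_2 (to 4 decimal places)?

e_2 = (0.0000, 0.7071, -0.7071)

v_1 = (-2, 2, 2); ‖v_1‖ = 3.4641, so e_1 = (-0.5774, 0.5774, 0.5774).
e_1·v_2 = (-0.5774)·0 + 0.5774·2 + 0.5774·(-2) = 0.0000.
u_2 = v_2 + 0.0000·e_1 = (0.0000, 2.0000, -2.0000).
‖u_2‖ = 2.8284, so e_2 = (0.0000, 0.7071, -0.7071).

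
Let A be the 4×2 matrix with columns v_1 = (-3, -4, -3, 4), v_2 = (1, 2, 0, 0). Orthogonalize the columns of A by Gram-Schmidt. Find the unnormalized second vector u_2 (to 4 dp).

u_2 = (0.3400, 1.1200, -0.6600, 0.8800)

v_1 = (-3, -4, -3, 4); ‖v_1‖ = 7.0711, so e_1 = (-0.4243, -0.5657, -0.4243, 0.5657).
e_1·v_2 = (-0.4243)·1 + (-0.5657)·2 + (-0.4243)·0 + 0.5657·0 = -1.5556.
u_2 = v_2 + 1.5556·e_1 = (0.3400, 1.1200, -0.6600, 0.8800).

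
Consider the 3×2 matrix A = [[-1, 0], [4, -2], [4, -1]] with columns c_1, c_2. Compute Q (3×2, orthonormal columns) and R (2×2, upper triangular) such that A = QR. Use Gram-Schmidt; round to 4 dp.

e_1 = c_1/‖c_1‖ = (-1, 4, 4)/5.7446 = (-0.1741, 0.6963, 0.6963).
r_{12} = e_1·c_2 = -2.0889.
u_2 = c_2 + 2.0889·e_1 = (-0.3636, -0.5455, 0.4545).
‖u_2‖ = 0.7977, so e_2 = (-0.4558, -0.6838, 0.5698).

Q = [[-0.1741, -0.4558], [0.6963, -0.6838], [0.6963, 0.5698]], R = [[5.7446, -2.0889], [0.0000, 0.7977]]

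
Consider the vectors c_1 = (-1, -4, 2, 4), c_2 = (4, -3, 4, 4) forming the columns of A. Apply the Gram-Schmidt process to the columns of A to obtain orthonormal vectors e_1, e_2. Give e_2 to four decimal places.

e_2 = (0.8984, 0.0848, 0.4192, 0.0998)

e_1 = c_1/‖c_1‖ = (-1, -4, 2, 4)/6.0828 = (-0.1644, -0.6576, 0.3288, 0.6576).
r_{12} = e_1·c_2 = 5.2608.
u_2 = c_2 − 5.2608·e_1 = (4.8649, 0.4595, 2.2703, 0.5405).
‖u_2‖ = 5.4152, so e_2 = (0.8984, 0.0848, 0.4192, 0.0998).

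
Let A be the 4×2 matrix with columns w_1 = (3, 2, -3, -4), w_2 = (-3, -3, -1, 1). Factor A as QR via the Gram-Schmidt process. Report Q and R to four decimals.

Q = [[0.4867, -0.4769], [0.3244, -0.5925], [-0.4867, -0.6214], [-0.6489, -0.1879]], R = [[6.1644, -2.5955], [0.0000, 3.6419]]

w_1 = (3, 2, -3, -4); ‖w_1‖ = 6.1644, so e_1 = (0.4867, 0.3244, -0.4867, -0.6489).
e_1·w_2 = 0.4867·(-3) + 0.3244·(-3) + (-0.4867)·(-1) + (-0.6489)·1 = -2.5955.
u_2 = w_2 + 2.5955·e_1 = (-1.7368, -2.1579, -2.2632, -0.6842).
‖u_2‖ = 3.6419, so e_2 = (-0.4769, -0.5925, -0.6214, -0.1879).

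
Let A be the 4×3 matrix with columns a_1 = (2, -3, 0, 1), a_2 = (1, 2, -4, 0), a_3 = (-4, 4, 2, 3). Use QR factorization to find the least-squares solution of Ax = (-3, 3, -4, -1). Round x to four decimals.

x = (-0.9348, 0.7268, 0.0004)

a_1 = (2, -3, 0, 1); ‖a_1‖ = 3.7417, so e_1 = (0.5345, -0.8018, 0.0000, 0.2673).
e_1·a_2 = 0.5345·1 + (-0.8018)·2 + 0.0000·(-4) + 0.2673·0 = -1.0690.
u_2 = a_2 + 1.0690·e_1 = (1.5714, 1.1429, -4.0000, 0.2857).
‖u_2‖ = 4.4561, so e_2 = (0.3526, 0.2565, -0.8976, 0.0641).
e_1·a_3 = 0.5345·(-4) + (-0.8018)·4 + 0.0000·2 + 0.2673·3 = -4.5434; e_2·a_3 = 0.3526·(-4) + 0.2565·4 + (-0.8976)·2 + 0.0641·3 = -1.9876.
u_3 = a_3 + 4.5434·e_1 + 1.9876·e_2 = (-0.8705, 0.8669, 0.2158, 4.3417).
‖u_3‖ = 4.5174, so e_3 = (-0.1927, 0.1919, 0.0478, 0.9611).
Qᵀb = (-4.2762, 3.2379, 0.0016).
Back-substitute: x_3 = 0.0016/4.5174 = 0.0004.
x_2 = (3.2379 + 1.9876·0.0004)/4.4561 = 0.7268.
x_1 = (-4.2762 + 1.0690·0.7268 + 4.5434·0.0004)/3.7417 = -0.9348.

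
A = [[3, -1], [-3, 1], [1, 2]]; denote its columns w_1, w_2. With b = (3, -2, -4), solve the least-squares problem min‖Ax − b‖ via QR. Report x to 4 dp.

e_1 = w_1/‖w_1‖ = (3, -3, 1)/4.3589 = (0.6882, -0.6882, 0.2294).
r_{12} = e_1·w_2 = -0.9177.
u_2 = w_2 + 0.9177·e_1 = (-0.3684, 0.3684, 2.2105).
‖u_2‖ = 2.2711, so e_2 = (-0.1622, 0.1622, 0.9733).
Qᵀb = (2.5236, -4.7044).
Back-substitute: x_2 = -4.7044/2.2711 = -2.0714.
x_1 = (2.5236 + 0.9177·(-2.0714))/4.3589 = 0.1429.

x = (0.1429, -2.0714)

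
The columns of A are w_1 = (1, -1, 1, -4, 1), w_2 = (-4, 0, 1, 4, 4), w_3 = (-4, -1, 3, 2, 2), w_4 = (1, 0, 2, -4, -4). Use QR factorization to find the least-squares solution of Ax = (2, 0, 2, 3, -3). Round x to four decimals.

e_1 = w_1/‖w_1‖ = (1, -1, 1, -4, 1)/4.4721 = (0.2236, -0.2236, 0.2236, -0.8944, 0.2236).
r_{12} = e_1·w_2 = -3.3541.
u_2 = w_2 + 3.3541·e_1 = (-3.2500, -0.7500, 1.7500, 1.0000, 4.7500).
‖u_2‖ = 6.1441, so e_2 = (-0.5290, -0.1221, 0.2848, 0.1628, 0.7731).
r_{13} = e_1·w_3 = -1.3416; r_{23} = e_2·w_3 = 4.9641.
u_3 = w_3 + 1.3416·e_1 − 4.9641·e_2 = (-1.0742, -0.6940, 1.8861, -0.0079, -1.5377).
‖u_3‖ = 2.7491, so e_3 = (-0.3907, -0.2525, 0.6861, -0.0029, -0.5594).
r_{14} = e_1·w_4 = 3.3541; r_{24} = e_2·w_4 = -3.7027; r_{34} = e_3·w_4 = 3.2304.
u_4 = w_4 − 3.3541·e_1 + 3.7027·e_2 − 3.2304·e_3 = (-0.4464, 1.1136, 0.0883, -0.3880, -0.0804).
‖u_4‖ = 1.2665, so e_4 = (-0.3524, 0.8792, 0.0697, -0.3064, -0.0635).
Qᵀb = (-2.4597, -2.3193, 2.2601, -1.2939).
Back-substitute: x_4 = -1.2939/1.2665 = -1.0216.
x_3 = (2.2601 − 3.2304·(-1.0216))/2.7491 = 2.0226.
x_2 = (-2.3193 − 4.9641·2.0226 + 3.7027·(-1.0216))/6.1441 = -2.6273.
x_1 = (-2.4597 + 3.3541·(-2.6273) + 1.3416·2.0226 − 3.3541·(-1.0216))/4.4721 = -1.1475.

x = (-1.1475, -2.6273, 2.0226, -1.0216)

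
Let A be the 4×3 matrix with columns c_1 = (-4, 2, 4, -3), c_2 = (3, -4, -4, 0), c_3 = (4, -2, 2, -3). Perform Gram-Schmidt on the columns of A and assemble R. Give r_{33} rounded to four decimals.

r_{33} = 5.0245

c_1 = (-4, 2, 4, -3); ‖c_1‖ = 6.7082, so e_1 = (-0.5963, 0.2981, 0.5963, -0.4472).
e_1·c_2 = (-0.5963)·3 + 0.2981·(-4) + 0.5963·(-4) + (-0.4472)·0 = -5.3666.
u_2 = c_2 + 5.3666·e_1 = (-0.2000, -2.4000, -0.8000, -2.4000).
‖u_2‖ = 3.4928, so e_2 = (-0.0573, -0.6871, -0.2290, -0.6871).
e_1·c_3 = (-0.5963)·4 + 0.2981·(-2) + 0.5963·2 + (-0.4472)·(-3) = -0.4472; e_2·c_3 = (-0.0573)·4 + (-0.6871)·(-2) + (-0.2290)·2 + (-0.6871)·(-3) = 2.7485.
u_3 = c_3 + 0.4472·e_1 − 2.7485·e_2 = (3.8907, 0.0219, 2.8962, -1.3115).
r_{33} = ‖u_3‖ = 5.0245.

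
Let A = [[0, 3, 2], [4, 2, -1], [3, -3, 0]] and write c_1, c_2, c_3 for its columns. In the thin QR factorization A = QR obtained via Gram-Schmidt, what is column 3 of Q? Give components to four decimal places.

q_1 = c_1/‖c_1‖ = (0, 4, 3)/5.0000 = (0.0000, 0.8000, 0.6000).
r_{12} = q_1·c_2 = -0.2000.
u_2 = c_2 + 0.2000·q_1 = (3.0000, 2.1600, -2.8800).
‖u_2‖ = 4.6861, so q_2 = (0.6402, 0.4609, -0.6146).
r_{13} = q_1·c_3 = -0.8000; r_{23} = q_2·c_3 = 0.8194.
u_3 = c_3 + 0.8000·q_1 − 0.8194·q_2 = (1.4754, -0.7377, 0.9836).
‖u_3‖ = 1.9206, so q_3 = (0.7682, -0.3841, 0.5121).

q_3 = (0.7682, -0.3841, 0.5121)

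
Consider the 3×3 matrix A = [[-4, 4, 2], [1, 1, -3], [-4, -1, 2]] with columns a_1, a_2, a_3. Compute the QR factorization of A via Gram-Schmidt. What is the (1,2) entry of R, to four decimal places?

r_{12} = -1.9149

a_1 = (-4, 1, -4); ‖a_1‖ = 5.7446, so e_1 = (-0.6963, 0.1741, -0.6963).
r_{12} = e_1·a_2 = -1.9149.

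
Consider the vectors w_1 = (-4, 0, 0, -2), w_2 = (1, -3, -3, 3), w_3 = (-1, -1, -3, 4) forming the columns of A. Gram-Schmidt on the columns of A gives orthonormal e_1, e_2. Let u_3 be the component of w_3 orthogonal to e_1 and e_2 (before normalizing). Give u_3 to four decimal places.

e_1 = w_1/‖w_1‖ = (-4, 0, 0, -2)/4.4721 = (-0.8944, 0.0000, 0.0000, -0.4472).
r_{12} = e_1·w_2 = -2.2361.
u_2 = w_2 + 2.2361·e_1 = (-1.0000, -3.0000, -3.0000, 2.0000).
‖u_2‖ = 4.7958, so e_2 = (-0.2085, -0.6255, -0.6255, 0.4170).
r_{13} = e_1·w_3 = -0.8944; r_{23} = e_2·w_3 = 4.3788.
u_3 = w_3 + 0.8944·e_1 − 4.3788·e_2 = (-0.8870, 1.7391, -0.2609, 1.7739).

u_3 = (-0.8870, 1.7391, -0.2609, 1.7739)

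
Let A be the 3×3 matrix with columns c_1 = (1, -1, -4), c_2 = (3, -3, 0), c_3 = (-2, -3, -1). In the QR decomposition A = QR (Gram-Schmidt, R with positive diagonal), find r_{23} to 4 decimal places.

c_1 = (1, -1, -4); ‖c_1‖ = 4.2426, so e_1 = (0.2357, -0.2357, -0.9428).
e_1·c_2 = 0.2357·3 + (-0.2357)·(-3) + (-0.9428)·0 = 1.4142.
u_2 = c_2 − 1.4142·e_1 = (2.6667, -2.6667, 1.3333).
‖u_2‖ = 4.0000, so e_2 = (0.6667, -0.6667, 0.3333).
r_{23} = e_2·c_3 = 0.3333.

r_{23} = 0.3333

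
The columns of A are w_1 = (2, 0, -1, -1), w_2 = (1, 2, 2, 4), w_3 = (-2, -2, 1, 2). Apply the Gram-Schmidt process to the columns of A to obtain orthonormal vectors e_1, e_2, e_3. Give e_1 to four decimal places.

w_1 = (2, 0, -1, -1); ‖w_1‖ = 2.4495, so e_1 = (0.8165, 0.0000, -0.4082, -0.4082).

e_1 = (0.8165, 0.0000, -0.4082, -0.4082)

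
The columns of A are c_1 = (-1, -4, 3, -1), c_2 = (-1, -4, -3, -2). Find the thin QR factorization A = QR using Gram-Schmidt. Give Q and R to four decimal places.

Q = [[-0.1925, -0.1228], [-0.7698, -0.4911], [0.5774, -0.8017], [-0.1925, -0.3178]], R = [[5.1962, 1.9245], [0.0000, 5.1280]]

q_1 = c_1/‖c_1‖ = (-1, -4, 3, -1)/5.1962 = (-0.1925, -0.7698, 0.5774, -0.1925).
r_{12} = q_1·c_2 = 1.9245.
u_2 = c_2 − 1.9245·q_1 = (-0.6296, -2.5185, -4.1111, -1.6296).
‖u_2‖ = 5.1280, so q_2 = (-0.1228, -0.4911, -0.8017, -0.3178).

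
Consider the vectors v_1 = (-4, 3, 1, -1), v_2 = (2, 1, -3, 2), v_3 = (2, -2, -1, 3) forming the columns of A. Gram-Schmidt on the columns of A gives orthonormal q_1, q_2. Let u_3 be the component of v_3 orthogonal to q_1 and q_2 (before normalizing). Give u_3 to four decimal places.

u_3 = (-0.8238, -0.6399, 0.4637, 1.8394)

q_1 = v_1/‖v_1‖ = (-4, 3, 1, -1)/5.1962 = (-0.7698, 0.5774, 0.1925, -0.1925).
r_{12} = q_1·v_2 = -1.9245.
u_2 = v_2 + 1.9245·q_1 = (0.5185, 2.1111, -2.6296, 1.6296).
‖u_2‖ = 3.7810, so q_2 = (0.1371, 0.5583, -0.6955, 0.4310).
r_{13} = q_1·v_3 = -3.4641; r_{23} = q_2·v_3 = 1.1461.
u_3 = v_3 + 3.4641·q_1 − 1.1461·q_2 = (-0.8238, -0.6399, 0.4637, 1.8394).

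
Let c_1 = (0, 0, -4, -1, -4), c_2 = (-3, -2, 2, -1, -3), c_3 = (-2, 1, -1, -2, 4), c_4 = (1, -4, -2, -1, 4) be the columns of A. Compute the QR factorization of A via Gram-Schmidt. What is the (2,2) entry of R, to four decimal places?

c_1 = (0, 0, -4, -1, -4); ‖c_1‖ = 5.7446, so e_1 = (0.0000, 0.0000, -0.6963, -0.1741, -0.6963).
e_1·c_2 = 0.0000·(-3) + 0.0000·(-2) + (-0.6963)·2 + (-0.1741)·(-1) + (-0.6963)·(-3) = 0.8704.
u_2 = c_2 − 0.8704·e_1 = (-3.0000, -2.0000, 2.6061, -0.8485, -2.3939).
r_{22} = ‖u_2‖ = 5.1227.

r_{22} = 5.1227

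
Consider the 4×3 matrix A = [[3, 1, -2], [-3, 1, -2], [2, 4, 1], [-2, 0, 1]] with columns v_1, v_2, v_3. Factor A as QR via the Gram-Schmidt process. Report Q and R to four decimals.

Q = [[0.5883, 0.0195, -0.6325], [-0.5883, 0.4879, -0.6325], [0.3922, 0.8586, 0.3162], [-0.3922, 0.1561, 0.3162]], R = [[5.0990, 1.5689, 0.0000], [0.0000, 3.9419, 0.0000], [0.0000, 0.0000, 3.1623]]

v_1 = (3, -3, 2, -2); ‖v_1‖ = 5.0990, so q_1 = (0.5883, -0.5883, 0.3922, -0.3922).
q_1·v_2 = 0.5883·1 + (-0.5883)·1 + 0.3922·4 + (-0.3922)·0 = 1.5689.
u_2 = v_2 − 1.5689·q_1 = (0.0769, 1.9231, 3.3846, 0.6154).
‖u_2‖ = 3.9419, so q_2 = (0.0195, 0.4879, 0.8586, 0.1561).
q_1·v_3 = 0.5883·(-2) + (-0.5883)·(-2) + 0.3922·1 + (-0.3922)·1 = 0.0000; q_2·v_3 = 0.0195·(-2) + 0.4879·(-2) + 0.8586·1 + 0.1561·1 = 0.0000.
u_3 = v_3 + 0.0000·q_1 + 0.0000·q_2 = (-2.0000, -2.0000, 1.0000, 1.0000).
‖u_3‖ = 3.1623, so q_3 = (-0.6325, -0.6325, 0.3162, 0.3162).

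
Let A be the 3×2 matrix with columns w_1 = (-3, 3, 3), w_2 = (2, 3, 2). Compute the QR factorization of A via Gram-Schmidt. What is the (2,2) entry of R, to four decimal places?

e_1 = w_1/‖w_1‖ = (-3, 3, 3)/5.1962 = (-0.5774, 0.5774, 0.5774).
r_{12} = e_1·w_2 = 1.7321.
u_2 = w_2 − 1.7321·e_1 = (3.0000, 2.0000, 1.0000).
r_{22} = ‖u_2‖ = 3.7417.

r_{22} = 3.7417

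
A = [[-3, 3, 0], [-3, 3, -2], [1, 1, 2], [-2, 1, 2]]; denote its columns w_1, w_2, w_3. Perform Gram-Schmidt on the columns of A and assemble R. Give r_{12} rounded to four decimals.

r_{12} = -3.9618

e_1 = w_1/‖w_1‖ = (-3, -3, 1, -2)/4.7958 = (-0.6255, -0.6255, 0.2085, -0.4170).
r_{12} = e_1·w_2 = -3.9618.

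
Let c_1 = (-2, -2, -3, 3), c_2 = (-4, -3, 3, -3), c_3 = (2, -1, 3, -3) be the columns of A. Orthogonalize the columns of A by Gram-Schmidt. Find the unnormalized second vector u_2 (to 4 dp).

u_2 = (-4.3077, -3.3077, 2.5385, -2.5385)

c_1 = (-2, -2, -3, 3); ‖c_1‖ = 5.0990, so e_1 = (-0.3922, -0.3922, -0.5883, 0.5883).
e_1·c_2 = (-0.3922)·(-4) + (-0.3922)·(-3) + (-0.5883)·3 + 0.5883·(-3) = -0.7845.
u_2 = c_2 + 0.7845·e_1 = (-4.3077, -3.3077, 2.5385, -2.5385).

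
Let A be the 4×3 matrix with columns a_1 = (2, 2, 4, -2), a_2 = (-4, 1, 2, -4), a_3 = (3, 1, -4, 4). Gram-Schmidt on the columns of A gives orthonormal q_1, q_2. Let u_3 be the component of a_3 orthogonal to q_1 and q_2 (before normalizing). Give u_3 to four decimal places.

q_1 = a_1/‖a_1‖ = (2, 2, 4, -2)/5.2915 = (0.3780, 0.3780, 0.7559, -0.3780).
r_{12} = q_1·a_2 = 1.8898.
u_2 = a_2 − 1.8898·q_1 = (-4.7143, 0.2857, 0.5714, -3.2857).
‖u_2‖ = 5.7817, so q_2 = (-0.8154, 0.0494, 0.0988, -0.5683).
r_{13} = q_1·a_3 = -3.0237; r_{23} = q_2·a_3 = -5.0652.
u_3 = a_3 + 3.0237·q_1 + 5.0652·q_2 = (0.0128, 2.3932, -1.2137, -0.0214).

u_3 = (0.0128, 2.3932, -1.2137, -0.0214)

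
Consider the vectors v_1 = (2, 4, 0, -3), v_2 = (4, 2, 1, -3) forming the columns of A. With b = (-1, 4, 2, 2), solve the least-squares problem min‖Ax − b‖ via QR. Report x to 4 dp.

q_1 = v_1/‖v_1‖ = (2, 4, 0, -3)/5.3852 = (0.3714, 0.7428, 0.0000, -0.5571).
r_{12} = q_1·v_2 = 4.6424.
u_2 = v_2 − 4.6424·q_1 = (2.2759, -1.4483, 1.0000, -0.4138).
‖u_2‖ = 2.9066, so q_2 = (0.7830, -0.4983, 0.3440, -0.1424).
Qᵀb = (1.4856, -2.3727).
Back-substitute: x_2 = -2.3727/2.9066 = -0.8163.
x_1 = (1.4856 − 4.6424·(-0.8163))/5.3852 = 0.9796.

x = (0.9796, -0.8163)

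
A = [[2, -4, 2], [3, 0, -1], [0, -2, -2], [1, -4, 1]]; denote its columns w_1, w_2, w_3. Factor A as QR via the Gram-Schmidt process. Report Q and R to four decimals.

Q = [[0.5345, -0.4507, 0.4041], [0.8018, 0.5071, -0.2798], [0.0000, -0.3944, -0.8703], [0.2673, -0.6198, 0.0311]], R = [[3.7417, -3.2071, 0.5345], [0.0000, 5.0709, -1.2396], [0.0000, 0.0000, 2.8597]]

w_1 = (2, 3, 0, 1); ‖w_1‖ = 3.7417, so e_1 = (0.5345, 0.8018, 0.0000, 0.2673).
e_1·w_2 = 0.5345·(-4) + 0.8018·0 + 0.0000·(-2) + 0.2673·(-4) = -3.2071.
u_2 = w_2 + 3.2071·e_1 = (-2.2857, 2.5714, -2.0000, -3.1429).
‖u_2‖ = 5.0709, so e_2 = (-0.4507, 0.5071, -0.3944, -0.6198).
e_1·w_3 = 0.5345·2 + 0.8018·(-1) + 0.0000·(-2) + 0.2673·1 = 0.5345; e_2·w_3 = (-0.4507)·2 + 0.5071·(-1) + (-0.3944)·(-2) + (-0.6198)·1 = -1.2396.
u_3 = w_3 − 0.5345·e_1 + 1.2396·e_2 = (1.1556, -0.8000, -2.4889, 0.0889).
‖u_3‖ = 2.8597, so e_3 = (0.4041, -0.2798, -0.8703, 0.0311).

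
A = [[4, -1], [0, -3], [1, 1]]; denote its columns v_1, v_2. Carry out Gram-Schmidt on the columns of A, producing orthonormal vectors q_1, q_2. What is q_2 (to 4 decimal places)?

v_1 = (4, 0, 1); ‖v_1‖ = 4.1231, so q_1 = (0.9701, 0.0000, 0.2425).
q_1·v_2 = 0.9701·(-1) + 0.0000·(-3) + 0.2425·1 = -0.7276.
u_2 = v_2 + 0.7276·q_1 = (-0.2941, -3.0000, 1.1765).
‖u_2‖ = 3.2358, so q_2 = (-0.0909, -0.9271, 0.3636).

q_2 = (-0.0909, -0.9271, 0.3636)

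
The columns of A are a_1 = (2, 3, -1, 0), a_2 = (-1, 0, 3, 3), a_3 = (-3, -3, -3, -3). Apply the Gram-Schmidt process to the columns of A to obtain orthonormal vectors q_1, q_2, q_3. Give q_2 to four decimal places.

q_2 = (-0.0689, 0.2582, 0.6370, 0.7231)

a_1 = (2, 3, -1, 0); ‖a_1‖ = 3.7417, so q_1 = (0.5345, 0.8018, -0.2673, 0.0000).
q_1·a_2 = 0.5345·(-1) + 0.8018·0 + (-0.2673)·3 + 0.0000·3 = -1.3363.
u_2 = a_2 + 1.3363·q_1 = (-0.2857, 1.0714, 2.6429, 3.0000).
‖u_2‖ = 4.1490, so q_2 = (-0.0689, 0.2582, 0.6370, 0.7231).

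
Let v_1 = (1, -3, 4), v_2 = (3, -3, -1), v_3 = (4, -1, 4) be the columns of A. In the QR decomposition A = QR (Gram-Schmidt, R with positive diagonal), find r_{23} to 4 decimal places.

v_1 = (1, -3, 4); ‖v_1‖ = 5.0990, so e_1 = (0.1961, -0.5883, 0.7845).
e_1·v_2 = 0.1961·3 + (-0.5883)·(-3) + 0.7845·(-1) = 1.5689.
u_2 = v_2 − 1.5689·e_1 = (2.6923, -2.0769, -2.2308).
‖u_2‖ = 4.0668, so e_2 = (0.6620, -0.5107, -0.5485).
r_{23} = e_2·v_3 = 0.9647.

r_{23} = 0.9647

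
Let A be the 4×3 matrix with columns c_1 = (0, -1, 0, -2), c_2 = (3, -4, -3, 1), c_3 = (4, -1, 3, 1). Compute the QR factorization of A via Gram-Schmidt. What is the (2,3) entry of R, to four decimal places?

c_1 = (0, -1, 0, -2); ‖c_1‖ = 2.2361, so q_1 = (0.0000, -0.4472, 0.0000, -0.8944).
q_1·c_2 = 0.0000·3 + (-0.4472)·(-4) + 0.0000·(-3) + (-0.8944)·1 = 0.8944.
u_2 = c_2 − 0.8944·q_1 = (3.0000, -3.6000, -3.0000, 1.8000).
‖u_2‖ = 5.8481, so q_2 = (0.5130, -0.6156, -0.5130, 0.3078).
r_{23} = q_2·c_3 = 1.4364.

r_{23} = 1.4364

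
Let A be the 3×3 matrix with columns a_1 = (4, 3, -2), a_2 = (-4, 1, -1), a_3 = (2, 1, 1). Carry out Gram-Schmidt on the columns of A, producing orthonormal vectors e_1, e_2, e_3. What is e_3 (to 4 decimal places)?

e_1 = a_1/‖a_1‖ = (4, 3, -2)/5.3852 = (0.7428, 0.5571, -0.3714).
r_{12} = e_1·a_2 = -2.0426.
u_2 = a_2 + 2.0426·e_1 = (-2.4828, 2.1379, -1.7586).
‖u_2‖ = 3.7185, so e_2 = (-0.6677, 0.5749, -0.4729).
r_{13} = e_1·a_3 = 1.6713; r_{23} = e_2·a_3 = -1.2333.
u_3 = a_3 − 1.6713·e_1 + 1.2333·e_2 = (-0.0648, 0.7781, 1.0374).
‖u_3‖ = 1.2984, so e_3 = (-0.0499, 0.5993, 0.7990).

e_3 = (-0.0499, 0.5993, 0.7990)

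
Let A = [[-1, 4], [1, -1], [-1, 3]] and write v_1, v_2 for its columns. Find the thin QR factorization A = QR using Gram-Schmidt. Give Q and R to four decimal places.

v_1 = (-1, 1, -1); ‖v_1‖ = 1.7321, so q_1 = (-0.5774, 0.5774, -0.5774).
q_1·v_2 = (-0.5774)·4 + 0.5774·(-1) + (-0.5774)·3 = -4.6188.
u_2 = v_2 + 4.6188·q_1 = (1.3333, 1.6667, 0.3333).
‖u_2‖ = 2.1602, so q_2 = (0.6172, 0.7715, 0.1543).

Q = [[-0.5774, 0.6172], [0.5774, 0.7715], [-0.5774, 0.1543]], R = [[1.7321, -4.6188], [0.0000, 2.1602]]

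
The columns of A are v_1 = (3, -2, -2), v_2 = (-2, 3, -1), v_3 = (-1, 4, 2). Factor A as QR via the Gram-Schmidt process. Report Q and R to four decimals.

q_1 = v_1/‖v_1‖ = (3, -2, -2)/4.1231 = (0.7276, -0.4851, -0.4851).
r_{12} = q_1·v_2 = -2.4254.
u_2 = v_2 + 2.4254·q_1 = (-0.2353, 1.8235, -2.1765).
‖u_2‖ = 2.8491, so q_2 = (-0.0826, 0.6400, -0.7639).
r_{13} = q_1·v_3 = -3.6380; r_{23} = q_2·v_3 = 1.1149.
u_3 = v_3 + 3.6380·q_1 − 1.1149·q_2 = (1.7391, 1.5217, 1.0870).
‖u_3‖ = 2.5538, so q_3 = (0.6810, 0.5959, 0.4256).

Q = [[0.7276, -0.0826, 0.6810], [-0.4851, 0.6400, 0.5959], [-0.4851, -0.7639, 0.4256]], R = [[4.1231, -2.4254, -3.6380], [0.0000, 2.8491, 1.1149], [0.0000, 0.0000, 2.5538]]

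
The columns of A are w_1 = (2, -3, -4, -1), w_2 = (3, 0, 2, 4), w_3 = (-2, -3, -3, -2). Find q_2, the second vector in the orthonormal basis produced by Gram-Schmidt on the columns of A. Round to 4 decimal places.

w_1 = (2, -3, -4, -1); ‖w_1‖ = 5.4772, so q_1 = (0.3651, -0.5477, -0.7303, -0.1826).
q_1·w_2 = 0.3651·3 + (-0.5477)·0 + (-0.7303)·2 + (-0.1826)·4 = -1.0954.
u_2 = w_2 + 1.0954·q_1 = (3.4000, -0.6000, 1.2000, 3.8000).
‖u_2‖ = 5.2726, so q_2 = (0.6448, -0.1138, 0.2276, 0.7207).

q_2 = (0.6448, -0.1138, 0.2276, 0.7207)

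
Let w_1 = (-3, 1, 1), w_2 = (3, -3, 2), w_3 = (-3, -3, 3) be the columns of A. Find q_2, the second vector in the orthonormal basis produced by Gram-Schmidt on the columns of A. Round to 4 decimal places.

w_1 = (-3, 1, 1); ‖w_1‖ = 3.3166, so q_1 = (-0.9045, 0.3015, 0.3015).
q_1·w_2 = (-0.9045)·3 + 0.3015·(-3) + 0.3015·2 = -3.0151.
u_2 = w_2 + 3.0151·q_1 = (0.2727, -2.0909, 2.9091).
‖u_2‖ = 3.5929, so q_2 = (0.0759, -0.5820, 0.8097).

q_2 = (0.0759, -0.5820, 0.8097)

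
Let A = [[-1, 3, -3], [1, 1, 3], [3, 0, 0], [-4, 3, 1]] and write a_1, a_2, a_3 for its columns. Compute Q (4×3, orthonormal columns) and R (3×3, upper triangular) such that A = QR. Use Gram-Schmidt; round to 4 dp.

Q = [[-0.1925, 0.7242, -0.5834], [0.1925, 0.4432, 0.7388], [0.5774, 0.4540, 0.0088], [-0.7698, 0.2702, 0.3372]], R = [[5.1962, -2.6943, 0.3849], [0.0000, 3.4265, -0.5729], [0.0000, 0.0000, 4.3039]]

e_1 = a_1/‖a_1‖ = (-1, 1, 3, -4)/5.1962 = (-0.1925, 0.1925, 0.5774, -0.7698).
r_{12} = e_1·a_2 = -2.6943.
u_2 = a_2 + 2.6943·e_1 = (2.4815, 1.5185, 1.5556, 0.9259).
‖u_2‖ = 3.4265, so e_2 = (0.7242, 0.4432, 0.4540, 0.2702).
r_{13} = e_1·a_3 = 0.3849; r_{23} = e_2·a_3 = -0.5729.
u_3 = a_3 − 0.3849·e_1 + 0.5729·e_2 = (-2.5110, 3.1798, 0.0379, 1.4511).
‖u_3‖ = 4.3039, so e_3 = (-0.5834, 0.7388, 0.0088, 0.3372).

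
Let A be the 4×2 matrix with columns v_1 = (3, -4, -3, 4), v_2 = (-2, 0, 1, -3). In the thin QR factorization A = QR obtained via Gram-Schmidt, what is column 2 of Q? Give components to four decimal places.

e_1 = v_1/‖v_1‖ = (3, -4, -3, 4)/7.0711 = (0.4243, -0.5657, -0.4243, 0.5657).
r_{12} = e_1·v_2 = -2.9698.
u_2 = v_2 + 2.9698·e_1 = (-0.7400, -1.6800, -0.2600, -1.3200).
‖u_2‖ = 2.2760, so e_2 = (-0.3251, -0.7381, -0.1142, -0.5800).

e_2 = (-0.3251, -0.7381, -0.1142, -0.5800)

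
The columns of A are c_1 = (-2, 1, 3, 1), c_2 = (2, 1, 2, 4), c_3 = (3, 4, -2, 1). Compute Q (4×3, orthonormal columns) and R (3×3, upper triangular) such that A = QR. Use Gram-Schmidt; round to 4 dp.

e_1 = c_1/‖c_1‖ = (-2, 1, 3, 1)/3.8730 = (-0.5164, 0.2582, 0.7746, 0.2582).
r_{12} = e_1·c_2 = 1.8074.
u_2 = c_2 − 1.8074·e_1 = (2.9333, 0.5333, 0.6000, 3.5333).
‖u_2‖ = 4.6619, so e_2 = (0.6292, 0.1144, 0.1287, 0.7579).
r_{13} = e_1·c_3 = -1.8074; r_{23} = e_2·c_3 = 2.8458.
u_3 = c_3 + 1.8074·e_1 − 2.8458·e_2 = (0.2761, 4.1411, -0.9663, -0.6902).
‖u_3‖ = 4.3168, so e_3 = (0.0640, 0.9593, -0.2238, -0.1599).

Q = [[-0.5164, 0.6292, 0.0640], [0.2582, 0.1144, 0.9593], [0.7746, 0.1287, -0.2238], [0.2582, 0.7579, -0.1599]], R = [[3.8730, 1.8074, -1.8074], [0.0000, 4.6619, 2.8458], [0.0000, 0.0000, 4.3168]]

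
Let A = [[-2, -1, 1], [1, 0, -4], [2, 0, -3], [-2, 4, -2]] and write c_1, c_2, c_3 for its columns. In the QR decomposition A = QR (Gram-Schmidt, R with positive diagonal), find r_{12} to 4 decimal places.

r_{12} = -1.6641

q_1 = c_1/‖c_1‖ = (-2, 1, 2, -2)/3.6056 = (-0.5547, 0.2774, 0.5547, -0.5547).
r_{12} = q_1·c_2 = -1.6641.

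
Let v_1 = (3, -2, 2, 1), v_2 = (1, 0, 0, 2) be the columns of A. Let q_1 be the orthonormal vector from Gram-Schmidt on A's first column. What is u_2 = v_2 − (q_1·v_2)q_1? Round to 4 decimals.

u_2 = (0.1667, 0.5556, -0.5556, 1.7222)

v_1 = (3, -2, 2, 1); ‖v_1‖ = 4.2426, so q_1 = (0.7071, -0.4714, 0.4714, 0.2357).
q_1·v_2 = 0.7071·1 + (-0.4714)·0 + 0.4714·0 + 0.2357·2 = 1.1785.
u_2 = v_2 − 1.1785·q_1 = (0.1667, 0.5556, -0.5556, 1.7222).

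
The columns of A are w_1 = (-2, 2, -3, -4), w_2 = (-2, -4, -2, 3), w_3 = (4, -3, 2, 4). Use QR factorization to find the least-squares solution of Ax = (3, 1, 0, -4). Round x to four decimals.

w_1 = (-2, 2, -3, -4); ‖w_1‖ = 5.7446, so e_1 = (-0.3482, 0.3482, -0.5222, -0.6963).
e_1·w_2 = (-0.3482)·(-2) + 0.3482·(-4) + (-0.5222)·(-2) + (-0.6963)·3 = -1.7408.
u_2 = w_2 + 1.7408·e_1 = (-2.6061, -3.3939, -2.9091, 1.7879).
‖u_2‖ = 5.4745, so e_2 = (-0.4760, -0.6200, -0.5314, 0.3266).
e_1·w_3 = (-0.3482)·4 + 0.3482·(-3) + (-0.5222)·2 + (-0.6963)·4 = -6.2668; e_2·w_3 = (-0.4760)·4 + (-0.6200)·(-3) + (-0.5314)·2 + 0.3266·4 = 0.1993.
u_3 = w_3 + 6.2668·e_1 − 0.1993·e_2 = (1.9130, -0.6946, -1.1668, -0.4287).
‖u_3‖ = 2.3849, so e_3 = (0.8022, -0.2913, -0.4893, -0.1798).
Qᵀb = (2.0889, -3.3544, 2.8343).
Back-substitute: x_3 = 2.8343/2.3849 = 1.1884.
x_2 = (-3.3544 − 0.1993·1.1884)/5.4745 = -0.6560.
x_1 = (2.0889 + 1.7408·(-0.6560) + 6.2668·1.1884)/5.7446 = 1.4613.

x = (1.4613, -0.6560, 1.1884)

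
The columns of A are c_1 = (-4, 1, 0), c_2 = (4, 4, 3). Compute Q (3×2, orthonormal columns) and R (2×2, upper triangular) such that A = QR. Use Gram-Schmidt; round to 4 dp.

c_1 = (-4, 1, 0); ‖c_1‖ = 4.1231, so q_1 = (-0.9701, 0.2425, 0.0000).
q_1·c_2 = (-0.9701)·4 + 0.2425·4 + 0.0000·3 = -2.9104.
u_2 = c_2 + 2.9104·q_1 = (1.1765, 4.7059, 3.0000).
‖u_2‖ = 5.7035, so q_2 = (0.2063, 0.8251, 0.5260).

Q = [[-0.9701, 0.2063], [0.2425, 0.8251], [0.0000, 0.5260]], R = [[4.1231, -2.9104], [0.0000, 5.7035]]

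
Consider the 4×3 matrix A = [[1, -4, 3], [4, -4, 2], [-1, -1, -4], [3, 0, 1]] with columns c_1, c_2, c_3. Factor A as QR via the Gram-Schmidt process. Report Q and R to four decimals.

c_1 = (1, 4, -1, 3); ‖c_1‖ = 5.1962, so e_1 = (0.1925, 0.7698, -0.1925, 0.5774).
e_1·c_2 = 0.1925·(-4) + 0.7698·(-4) + (-0.1925)·(-1) + 0.5774·0 = -3.6566.
u_2 = c_2 + 3.6566·e_1 = (-3.2963, -1.1852, -1.7037, 2.1111).
‖u_2‖ = 4.4305, so e_2 = (-0.7440, -0.2675, -0.3845, 0.4765).
e_1·c_3 = 0.1925·3 + 0.7698·2 + (-0.1925)·(-4) + 0.5774·1 = 3.4641; e_2·c_3 = (-0.7440)·3 + (-0.2675)·2 + (-0.3845)·(-4) + 0.4765·1 = -0.7524.
u_3 = c_3 − 3.4641·e_1 + 0.7524·e_2 = (1.7736, -0.8679, -3.6226, -0.6415).
‖u_3‖ = 4.1754, so e_3 = (0.4248, -0.2079, -0.8676, -0.1536).

Q = [[0.1925, -0.7440, 0.4248], [0.7698, -0.2675, -0.2079], [-0.1925, -0.3845, -0.8676], [0.5774, 0.4765, -0.1536]], R = [[5.1962, -3.6566, 3.4641], [0.0000, 4.4305, -0.7524], [0.0000, 0.0000, 4.1754]]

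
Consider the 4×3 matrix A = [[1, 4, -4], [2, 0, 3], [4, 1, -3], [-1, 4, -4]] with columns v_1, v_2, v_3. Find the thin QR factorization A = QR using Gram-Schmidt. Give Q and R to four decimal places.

Q = [[0.2132, 0.6721, 0.0797], [0.4264, -0.0640, 0.8864], [0.8528, 0.0480, -0.4547], [-0.2132, 0.7361, 0.0339]], R = [[4.6904, 0.8528, -1.2792], [0.0000, 5.6809, -5.9690], [0.0000, 0.0000, 3.5686]]

v_1 = (1, 2, 4, -1); ‖v_1‖ = 4.6904, so e_1 = (0.2132, 0.4264, 0.8528, -0.2132).
e_1·v_2 = 0.2132·4 + 0.4264·0 + 0.8528·1 + (-0.2132)·4 = 0.8528.
u_2 = v_2 − 0.8528·e_1 = (3.8182, -0.3636, 0.2727, 4.1818).
‖u_2‖ = 5.6809, so e_2 = (0.6721, -0.0640, 0.0480, 0.7361).
e_1·v_3 = 0.2132·(-4) + 0.4264·3 + 0.8528·(-3) + (-0.2132)·(-4) = -1.2792; e_2·v_3 = 0.6721·(-4) + (-0.0640)·3 + 0.0480·(-3) + 0.7361·(-4) = -5.9690.
u_3 = v_3 + 1.2792·e_1 + 5.9690·e_2 = (0.2845, 3.1634, -1.6225, 0.1211).
‖u_3‖ = 3.5686, so e_3 = (0.0797, 0.8864, -0.4547, 0.0339).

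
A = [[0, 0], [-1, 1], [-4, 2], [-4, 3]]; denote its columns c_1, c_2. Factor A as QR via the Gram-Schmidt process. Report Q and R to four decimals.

c_1 = (0, -1, -4, -4); ‖c_1‖ = 5.7446, so e_1 = (0.0000, -0.1741, -0.6963, -0.6963).
e_1·c_2 = 0.0000·0 + (-0.1741)·1 + (-0.6963)·2 + (-0.6963)·3 = -3.6556.
u_2 = c_2 + 3.6556·e_1 = (0.0000, 0.3636, -0.5455, 0.4545).
‖u_2‖ = 0.7977, so e_2 = (0.0000, 0.4558, -0.6838, 0.5698).

Q = [[0.0000, 0.0000], [-0.1741, 0.4558], [-0.6963, -0.6838], [-0.6963, 0.5698]], R = [[5.7446, -3.6556], [0.0000, 0.7977]]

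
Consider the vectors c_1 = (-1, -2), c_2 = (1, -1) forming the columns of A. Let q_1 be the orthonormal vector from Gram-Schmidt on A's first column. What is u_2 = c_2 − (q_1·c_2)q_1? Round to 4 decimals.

u_2 = (1.2000, -0.6000)

c_1 = (-1, -2); ‖c_1‖ = 2.2361, so q_1 = (-0.4472, -0.8944).
q_1·c_2 = (-0.4472)·1 + (-0.8944)·(-1) = 0.4472.
u_2 = c_2 − 0.4472·q_1 = (1.2000, -0.6000).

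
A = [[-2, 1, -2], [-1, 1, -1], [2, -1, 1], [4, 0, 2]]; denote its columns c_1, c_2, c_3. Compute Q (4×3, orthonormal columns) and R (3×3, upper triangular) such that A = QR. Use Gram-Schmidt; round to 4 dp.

e_1 = c_1/‖c_1‖ = (-2, -1, 2, 4)/5.0000 = (-0.4000, -0.2000, 0.4000, 0.8000).
r_{12} = e_1·c_2 = -1.0000.
u_2 = c_2 + 1.0000·e_1 = (0.6000, 0.8000, -0.6000, 0.8000).
‖u_2‖ = 1.4142, so e_2 = (0.4243, 0.5657, -0.4243, 0.5657).
r_{13} = e_1·c_3 = 3.0000; r_{23} = e_2·c_3 = -0.7071.
u_3 = c_3 − 3.0000·e_1 + 0.7071·e_2 = (-0.5000, 0.0000, -0.5000, 0.0000).
‖u_3‖ = 0.7071, so e_3 = (-0.7071, 0.0000, -0.7071, 0.0000).

Q = [[-0.4000, 0.4243, -0.7071], [-0.2000, 0.5657, 0.0000], [0.4000, -0.4243, -0.7071], [0.8000, 0.5657, 0.0000]], R = [[5.0000, -1.0000, 3.0000], [0.0000, 1.4142, -0.7071], [0.0000, 0.0000, 0.7071]]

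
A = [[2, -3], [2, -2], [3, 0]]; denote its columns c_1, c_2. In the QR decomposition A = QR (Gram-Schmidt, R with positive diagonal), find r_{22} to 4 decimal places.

q_1 = c_1/‖c_1‖ = (2, 2, 3)/4.1231 = (0.4851, 0.4851, 0.7276).
r_{12} = q_1·c_2 = -2.4254.
u_2 = c_2 + 2.4254·q_1 = (-1.8235, -0.8235, 1.7647).
r_{22} = ‖u_2‖ = 2.6679.

r_{22} = 2.6679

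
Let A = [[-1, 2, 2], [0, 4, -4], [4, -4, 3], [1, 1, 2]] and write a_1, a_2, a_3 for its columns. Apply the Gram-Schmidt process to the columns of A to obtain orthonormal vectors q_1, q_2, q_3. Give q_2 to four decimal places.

a_1 = (-1, 0, 4, 1); ‖a_1‖ = 4.2426, so q_1 = (-0.2357, 0.0000, 0.9428, 0.2357).
q_1·a_2 = (-0.2357)·2 + 0.0000·4 + 0.9428·(-4) + 0.2357·1 = -4.0069.
u_2 = a_2 + 4.0069·q_1 = (1.0556, 4.0000, -0.2222, 1.9444).
‖u_2‖ = 4.5765, so q_2 = (0.2306, 0.8740, -0.0486, 0.4249).

q_2 = (0.2306, 0.8740, -0.0486, 0.4249)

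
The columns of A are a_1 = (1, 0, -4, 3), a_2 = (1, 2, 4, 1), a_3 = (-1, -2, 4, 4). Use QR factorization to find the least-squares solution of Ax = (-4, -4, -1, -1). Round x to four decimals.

x = (-0.7405, -1.6337, 0.6703)

a_1 = (1, 0, -4, 3); ‖a_1‖ = 5.0990, so e_1 = (0.1961, 0.0000, -0.7845, 0.5883).
e_1·a_2 = 0.1961·1 + 0.0000·2 + (-0.7845)·4 + 0.5883·1 = -2.3534.
u_2 = a_2 + 2.3534·e_1 = (1.4615, 2.0000, 2.1538, 2.3846).
‖u_2‖ = 4.0573, so e_2 = (0.3602, 0.4929, 0.5309, 0.5877).
e_1·a_3 = 0.1961·(-1) + 0.0000·(-2) + (-0.7845)·4 + 0.5883·4 = -0.9806; e_2·a_3 = 0.3602·(-1) + 0.4929·(-2) + 0.5309·4 + 0.5877·4 = 3.1283.
u_3 = a_3 + 0.9806·e_1 − 3.1283·e_2 = (-1.9346, -3.5421, 1.5701, 2.7383).
‖u_3‖ = 5.1237, so e_3 = (-0.3776, -0.6913, 0.3064, 0.5344).
Qᵀb = (-0.5883, -4.5313, 3.4347).
Back-substitute: x_3 = 3.4347/5.1237 = 0.6703.
x_2 = (-4.5313 − 3.1283·0.6703)/4.0573 = -1.6337.
x_1 = (-0.5883 + 2.3534·(-1.6337) + 0.9806·0.6703)/5.0990 = -0.7405.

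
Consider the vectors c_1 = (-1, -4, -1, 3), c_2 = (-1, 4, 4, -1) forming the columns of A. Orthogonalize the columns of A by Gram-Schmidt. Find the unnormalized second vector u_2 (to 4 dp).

c_1 = (-1, -4, -1, 3); ‖c_1‖ = 5.1962, so e_1 = (-0.1925, -0.7698, -0.1925, 0.5774).
e_1·c_2 = (-0.1925)·(-1) + (-0.7698)·4 + (-0.1925)·4 + 0.5774·(-1) = -4.2339.
u_2 = c_2 + 4.2339·e_1 = (-1.8148, 0.7407, 3.1852, 1.4444).

u_2 = (-1.8148, 0.7407, 3.1852, 1.4444)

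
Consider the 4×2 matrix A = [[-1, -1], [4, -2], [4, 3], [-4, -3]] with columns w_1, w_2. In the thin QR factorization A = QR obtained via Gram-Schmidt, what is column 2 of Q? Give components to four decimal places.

w_1 = (-1, 4, 4, -4); ‖w_1‖ = 7.0000, so e_1 = (-0.1429, 0.5714, 0.5714, -0.5714).
e_1·w_2 = (-0.1429)·(-1) + 0.5714·(-2) + 0.5714·3 + (-0.5714)·(-3) = 2.4286.
u_2 = w_2 − 2.4286·e_1 = (-0.6531, -3.3878, 1.6122, -1.6122).
‖u_2‖ = 4.1355, so e_2 = (-0.1579, -0.8192, 0.3899, -0.3899).

e_2 = (-0.1579, -0.8192, 0.3899, -0.3899)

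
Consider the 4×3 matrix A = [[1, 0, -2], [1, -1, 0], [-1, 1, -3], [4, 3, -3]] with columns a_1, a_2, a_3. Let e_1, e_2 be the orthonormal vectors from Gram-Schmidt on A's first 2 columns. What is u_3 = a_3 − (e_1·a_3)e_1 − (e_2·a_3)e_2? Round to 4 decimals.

a_1 = (1, 1, -1, 4); ‖a_1‖ = 4.3589, so e_1 = (0.2294, 0.2294, -0.2294, 0.9177).
e_1·a_2 = 0.2294·0 + 0.2294·(-1) + (-0.2294)·1 + 0.9177·3 = 2.2942.
u_2 = a_2 − 2.2942·e_1 = (-0.5263, -1.5263, 1.5263, 0.8947).
‖u_2‖ = 2.3952, so e_2 = (-0.2197, -0.6372, 0.6372, 0.3736).
e_1·a_3 = 0.2294·(-2) + 0.2294·0 + (-0.2294)·(-3) + 0.9177·(-3) = -2.5236; e_2·a_3 = (-0.2197)·(-2) + (-0.6372)·0 + 0.6372·(-3) + 0.3736·(-3) = -2.5929.
u_3 = a_3 + 2.5236·e_1 + 2.5929·e_2 = (-1.9908, -1.0734, -1.9266, 0.2844).

u_3 = (-1.9908, -1.0734, -1.9266, 0.2844)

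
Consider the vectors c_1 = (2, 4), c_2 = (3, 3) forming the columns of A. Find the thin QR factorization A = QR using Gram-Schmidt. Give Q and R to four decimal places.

Q = [[0.4472, 0.8944], [0.8944, -0.4472]], R = [[4.4721, 4.0249], [0.0000, 1.3416]]

e_1 = c_1/‖c_1‖ = (2, 4)/4.4721 = (0.4472, 0.8944).
r_{12} = e_1·c_2 = 4.0249.
u_2 = c_2 − 4.0249·e_1 = (1.2000, -0.6000).
‖u_2‖ = 1.3416, so e_2 = (0.8944, -0.4472).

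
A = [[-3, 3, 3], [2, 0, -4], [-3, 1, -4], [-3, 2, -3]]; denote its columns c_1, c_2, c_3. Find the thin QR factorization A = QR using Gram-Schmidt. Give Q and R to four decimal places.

c_1 = (-3, 2, -3, -3); ‖c_1‖ = 5.5678, so q_1 = (-0.5388, 0.3592, -0.5388, -0.5388).
q_1·c_2 = (-0.5388)·3 + 0.3592·0 + (-0.5388)·1 + (-0.5388)·2 = -3.2329.
u_2 = c_2 + 3.2329·q_1 = (1.2581, 1.1613, -0.7419, 0.2581).
‖u_2‖ = 1.8837, so q_2 = (0.6679, 0.6165, -0.3939, 0.1370).
q_1·c_3 = (-0.5388)·3 + 0.3592·(-4) + (-0.5388)·(-4) + (-0.5388)·(-3) = 0.7184; q_2·c_3 = 0.6679·3 + 0.6165·(-4) + (-0.3939)·(-4) + 0.1370·(-3) = 0.7021.
u_3 = c_3 − 0.7184·q_1 − 0.7021·q_2 = (2.9182, -4.6909, -3.3364, -2.7091).
‖u_3‖ = 6.9994, so q_3 = (0.4169, -0.6702, -0.4767, -0.3870).

Q = [[-0.5388, 0.6679, 0.4169], [0.3592, 0.6165, -0.6702], [-0.5388, -0.3939, -0.4767], [-0.5388, 0.1370, -0.3870]], R = [[5.5678, -3.2329, 0.7184], [0.0000, 1.8837, 0.7021], [0.0000, 0.0000, 6.9994]]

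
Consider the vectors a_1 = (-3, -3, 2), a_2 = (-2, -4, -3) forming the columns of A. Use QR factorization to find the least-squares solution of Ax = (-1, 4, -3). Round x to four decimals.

x = (-0.7591, 0.1417)

q_1 = a_1/‖a_1‖ = (-3, -3, 2)/4.6904 = (-0.6396, -0.6396, 0.4264).
r_{12} = q_1·a_2 = 2.5584.
u_2 = a_2 − 2.5584·q_1 = (-0.3636, -2.3636, -4.0909).
‖u_2‖ = 4.7386, so q_2 = (-0.0767, -0.4988, -0.8633).
Qᵀb = (-3.1980, 0.6715).
Back-substitute: x_2 = 0.6715/4.7386 = 0.1417.
x_1 = (-3.1980 − 2.5584·0.1417)/4.6904 = -0.7591.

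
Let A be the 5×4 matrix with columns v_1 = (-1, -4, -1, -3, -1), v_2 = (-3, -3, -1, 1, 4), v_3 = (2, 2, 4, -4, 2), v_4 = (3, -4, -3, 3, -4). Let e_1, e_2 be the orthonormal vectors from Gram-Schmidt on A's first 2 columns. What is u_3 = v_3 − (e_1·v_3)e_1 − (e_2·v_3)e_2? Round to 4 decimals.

v_1 = (-1, -4, -1, -3, -1); ‖v_1‖ = 5.2915, so e_1 = (-0.1890, -0.7559, -0.1890, -0.5669, -0.1890).
e_1·v_2 = (-0.1890)·(-3) + (-0.7559)·(-3) + (-0.1890)·(-1) + (-0.5669)·1 + (-0.1890)·4 = 1.7008.
u_2 = v_2 − 1.7008·e_1 = (-2.6786, -1.7143, -0.6786, 1.9643, 4.3214).
‖u_2‖ = 5.7539, so e_2 = (-0.4655, -0.2979, -0.1179, 0.3414, 0.7510).
e_1·v_3 = (-0.1890)·2 + (-0.7559)·2 + (-0.1890)·4 + (-0.5669)·(-4) + (-0.1890)·2 = -0.7559; e_2·v_3 = (-0.4655)·2 + (-0.2979)·2 + (-0.1179)·4 + 0.3414·(-4) + 0.7510·2 = -1.8621.
u_3 = v_3 + 0.7559·e_1 + 1.8621·e_2 = (0.9903, 0.8738, 3.6375, -3.7929, 3.2557).

u_3 = (0.9903, 0.8738, 3.6375, -3.7929, 3.2557)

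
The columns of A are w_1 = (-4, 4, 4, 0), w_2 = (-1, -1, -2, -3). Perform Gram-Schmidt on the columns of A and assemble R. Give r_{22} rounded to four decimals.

e_1 = w_1/‖w_1‖ = (-4, 4, 4, 0)/6.9282 = (-0.5774, 0.5774, 0.5774, 0.0000).
r_{12} = e_1·w_2 = -1.1547.
u_2 = w_2 + 1.1547·e_1 = (-1.6667, -0.3333, -1.3333, -3.0000).
r_{22} = ‖u_2‖ = 3.6968.

r_{22} = 3.6968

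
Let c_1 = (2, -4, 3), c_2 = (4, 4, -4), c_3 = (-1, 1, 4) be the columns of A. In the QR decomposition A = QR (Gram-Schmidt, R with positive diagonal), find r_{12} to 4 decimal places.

c_1 = (2, -4, 3); ‖c_1‖ = 5.3852, so e_1 = (0.3714, -0.7428, 0.5571).
r_{12} = e_1·c_2 = -3.7139.

r_{12} = -3.7139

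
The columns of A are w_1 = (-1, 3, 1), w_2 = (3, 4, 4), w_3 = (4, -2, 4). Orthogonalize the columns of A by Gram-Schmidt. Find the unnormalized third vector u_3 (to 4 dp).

u_3 = (-0.9645, -0.8440, 1.5674)

q_1 = w_1/‖w_1‖ = (-1, 3, 1)/3.3166 = (-0.3015, 0.9045, 0.3015).
r_{12} = q_1·w_2 = 3.9196.
u_2 = w_2 − 3.9196·q_1 = (4.1818, 0.4545, 2.8182).
‖u_2‖ = 5.0632, so q_2 = (0.8259, 0.0898, 0.5566).
r_{13} = q_1·w_3 = -1.8091; r_{23} = q_2·w_3 = 5.3505.
u_3 = w_3 + 1.8091·q_1 − 5.3505·q_2 = (-0.9645, -0.8440, 1.5674).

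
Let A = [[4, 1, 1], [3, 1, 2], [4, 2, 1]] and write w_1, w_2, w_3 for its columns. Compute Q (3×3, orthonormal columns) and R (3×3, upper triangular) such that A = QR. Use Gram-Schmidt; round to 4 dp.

q_1 = w_1/‖w_1‖ = (4, 3, 4)/6.4031 = (0.6247, 0.4685, 0.6247).
r_{12} = q_1·w_2 = 2.3426.
u_2 = w_2 − 2.3426·q_1 = (-0.4634, -0.0976, 0.5366).
‖u_2‖ = 0.7157, so q_2 = (-0.6475, -0.1363, 0.7498).
r_{13} = q_1·w_3 = 2.1864; r_{23} = q_2·w_3 = -0.1704.
u_3 = w_3 − 2.1864·q_1 + 0.1704·q_2 = (-0.4762, 0.9524, -0.2381).
‖u_3‖ = 1.0911, so q_3 = (-0.4364, 0.8729, -0.2182).

Q = [[0.6247, -0.6475, -0.4364], [0.4685, -0.1363, 0.8729], [0.6247, 0.7498, -0.2182]], R = [[6.4031, 2.3426, 2.1864], [0.0000, 0.7157, -0.1704], [0.0000, 0.0000, 1.0911]]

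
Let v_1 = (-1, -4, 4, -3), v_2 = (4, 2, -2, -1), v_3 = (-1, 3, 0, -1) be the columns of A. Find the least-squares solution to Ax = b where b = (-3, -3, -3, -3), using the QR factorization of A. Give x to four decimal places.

x = (0.1773, -0.2297, -0.0811)

v_1 = (-1, -4, 4, -3); ‖v_1‖ = 6.4807, so e_1 = (-0.1543, -0.6172, 0.6172, -0.4629).
e_1·v_2 = (-0.1543)·4 + (-0.6172)·2 + 0.6172·(-2) + (-0.4629)·(-1) = -2.6232.
u_2 = v_2 + 2.6232·e_1 = (3.5952, 0.3810, -0.3810, -2.2143).
‖u_2‖ = 4.2566, so e_2 = (0.8446, 0.0895, -0.0895, -0.5202).
e_1·v_3 = (-0.1543)·(-1) + (-0.6172)·3 + 0.6172·0 + (-0.4629)·(-1) = -1.2344; e_2·v_3 = 0.8446·(-1) + 0.0895·3 + (-0.0895)·0 + (-0.5202)·(-1) = -0.0559.
u_3 = v_3 + 1.2344·e_1 + 0.0559·e_2 = (-1.1432, 2.2431, 0.7569, -1.6005).
‖u_3‖ = 3.0778, so e_3 = (-0.3714, 0.7288, 0.2459, -0.5200).
Qᵀb = (1.8516, -0.9733, -0.2498).
Back-substitute: x_3 = -0.2498/3.0778 = -0.0811.
x_2 = (-0.9733 + 0.0559·(-0.0811))/4.2566 = -0.2297.
x_1 = (1.8516 + 2.6232·(-0.2297) + 1.2344·(-0.0811))/6.4807 = 0.1773.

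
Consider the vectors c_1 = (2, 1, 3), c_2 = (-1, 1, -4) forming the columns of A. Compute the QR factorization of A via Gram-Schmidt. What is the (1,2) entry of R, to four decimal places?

r_{12} = -3.4744

c_1 = (2, 1, 3); ‖c_1‖ = 3.7417, so e_1 = (0.5345, 0.2673, 0.8018).
r_{12} = e_1·c_2 = -3.4744.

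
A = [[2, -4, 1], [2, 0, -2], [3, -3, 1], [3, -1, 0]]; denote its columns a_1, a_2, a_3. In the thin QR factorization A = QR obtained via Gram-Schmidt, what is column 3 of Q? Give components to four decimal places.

e_1 = a_1/‖a_1‖ = (2, 2, 3, 3)/5.0990 = (0.3922, 0.3922, 0.5883, 0.5883).
r_{12} = e_1·a_2 = -3.9223.
u_2 = a_2 + 3.9223·e_1 = (-2.4615, 1.5385, -0.6923, 1.3077).
‖u_2‖ = 3.2581, so e_2 = (-0.7555, 0.4722, -0.2125, 0.4014).
r_{13} = e_1·a_3 = 0.1961; r_{23} = e_2·a_3 = -1.9124.
u_3 = a_3 − 0.1961·e_1 + 1.9124·e_2 = (-0.5217, -1.1739, 0.4783, 0.6522).
‖u_3‖ = 1.5180, so e_3 = (-0.3437, -0.7733, 0.3151, 0.4296).

e_3 = (-0.3437, -0.7733, 0.3151, 0.4296)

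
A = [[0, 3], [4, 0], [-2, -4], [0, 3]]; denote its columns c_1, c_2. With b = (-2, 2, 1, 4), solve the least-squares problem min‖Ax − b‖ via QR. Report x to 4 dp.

c_1 = (0, 4, -2, 0); ‖c_1‖ = 4.4721, so q_1 = (0.0000, 0.8944, -0.4472, 0.0000).
q_1·c_2 = 0.0000·3 + 0.8944·0 + (-0.4472)·(-4) + 0.0000·3 = 1.7889.
u_2 = c_2 − 1.7889·q_1 = (3.0000, -1.6000, -3.2000, 3.0000).
‖u_2‖ = 5.5498, so q_2 = (0.5406, -0.2883, -0.5766, 0.5406).
Qᵀb = (1.3416, -0.0721).
Back-substitute: x_2 = -0.0721/5.5498 = -0.0130.
x_1 = (1.3416 − 1.7889·(-0.0130))/4.4721 = 0.3052.

x = (0.3052, -0.0130)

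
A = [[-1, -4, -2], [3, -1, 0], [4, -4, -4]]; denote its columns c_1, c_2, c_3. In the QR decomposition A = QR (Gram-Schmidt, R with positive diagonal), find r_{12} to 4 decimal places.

r_{12} = -2.9417

c_1 = (-1, 3, 4); ‖c_1‖ = 5.0990, so e_1 = (-0.1961, 0.5883, 0.7845).
r_{12} = e_1·c_2 = -2.9417.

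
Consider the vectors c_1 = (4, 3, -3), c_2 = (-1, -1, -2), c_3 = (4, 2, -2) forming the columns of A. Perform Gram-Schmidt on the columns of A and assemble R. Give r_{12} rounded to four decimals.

e_1 = c_1/‖c_1‖ = (4, 3, -3)/5.8310 = (0.6860, 0.5145, -0.5145).
r_{12} = e_1·c_2 = -0.1715.

r_{12} = -0.1715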